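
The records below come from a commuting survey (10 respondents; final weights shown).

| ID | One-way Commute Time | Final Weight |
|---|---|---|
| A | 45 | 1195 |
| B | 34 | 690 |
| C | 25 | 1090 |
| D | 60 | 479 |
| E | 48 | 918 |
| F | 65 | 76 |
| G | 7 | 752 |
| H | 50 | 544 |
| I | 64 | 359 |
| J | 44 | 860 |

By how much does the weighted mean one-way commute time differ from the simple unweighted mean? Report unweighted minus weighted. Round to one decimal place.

4.6

Unweighted sum = 45 + 34 + 25 + 60 + 48 + 65 + 7 + 50 + 64 + 44 = 442
Unweighted mean = 442 / 10 = 44.2
Weighted sum = 45×1195 + 34×690 + 25×1090 + 60×479 + 48×918 + 65×76 + 7×752 + 50×544 + 64×359 + 44×860
  = 275509
Sum of weights = 1195 + 690 + 1090 + 479 + 918 + 76 + 752 + 544 + 359 + 860 = 6963
Weighted mean = 275509 / 6963 = 39.567571
Difference (unweighted minus weighted) = 4.6324286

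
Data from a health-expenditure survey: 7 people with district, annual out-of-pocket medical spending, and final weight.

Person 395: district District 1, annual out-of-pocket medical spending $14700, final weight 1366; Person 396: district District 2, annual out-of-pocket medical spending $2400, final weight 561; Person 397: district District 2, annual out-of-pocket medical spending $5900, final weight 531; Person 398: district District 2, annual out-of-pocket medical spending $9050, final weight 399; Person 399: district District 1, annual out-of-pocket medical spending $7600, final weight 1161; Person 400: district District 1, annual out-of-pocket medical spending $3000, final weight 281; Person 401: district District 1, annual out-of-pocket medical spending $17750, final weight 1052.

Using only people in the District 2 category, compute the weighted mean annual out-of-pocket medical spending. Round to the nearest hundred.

District 2 rows: 396, 397, 398
Weighted sum = 2400×561 + 5900×531 + 9050×399
  = 8090250
Sum of weights = 561 + 531 + 399 = 1491
Weighted mean = 8090250 / 1491 = 5426.0563

5400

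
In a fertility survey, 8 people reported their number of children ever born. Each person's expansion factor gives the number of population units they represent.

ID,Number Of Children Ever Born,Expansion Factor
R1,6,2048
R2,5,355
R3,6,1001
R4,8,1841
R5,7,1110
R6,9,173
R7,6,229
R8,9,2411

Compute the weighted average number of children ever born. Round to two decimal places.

7.33

Weighted sum = 6×2048 + 5×355 + 6×1001 + 8×1841 + 7×1110 + 9×173 + 6×229 + 9×2411
  = 12288 + 1775 + 6006 + 14728 + 7770 + 1557 + 1374 + 21699 = 67197
Sum of weights = 2048 + 355 + 1001 + 1841 + 1110 + 173 + 229 + 2411 = 9168
Weighted mean = 67197 / 9168 = 7.3295157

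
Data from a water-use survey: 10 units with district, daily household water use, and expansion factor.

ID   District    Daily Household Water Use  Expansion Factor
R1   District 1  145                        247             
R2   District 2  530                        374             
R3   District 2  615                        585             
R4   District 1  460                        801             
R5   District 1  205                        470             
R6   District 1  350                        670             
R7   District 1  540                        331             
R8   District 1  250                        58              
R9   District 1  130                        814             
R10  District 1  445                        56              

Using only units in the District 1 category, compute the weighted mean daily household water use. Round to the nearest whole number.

District 1 rows: R1, R4, R5, R6, R7, R8, R9, R10
Weighted sum = 145×247 + 460×801 + 205×470 + 350×670 + 540×331 + 250×58 + 130×814 + 445×56
  = 35815 + 368460 + 96350 + 234500 + 178740 + 14500 + 105820 + 24920 = 1059105
Sum of weights = 3447
Weighted mean = 1059105 / 3447 = 307.25413

307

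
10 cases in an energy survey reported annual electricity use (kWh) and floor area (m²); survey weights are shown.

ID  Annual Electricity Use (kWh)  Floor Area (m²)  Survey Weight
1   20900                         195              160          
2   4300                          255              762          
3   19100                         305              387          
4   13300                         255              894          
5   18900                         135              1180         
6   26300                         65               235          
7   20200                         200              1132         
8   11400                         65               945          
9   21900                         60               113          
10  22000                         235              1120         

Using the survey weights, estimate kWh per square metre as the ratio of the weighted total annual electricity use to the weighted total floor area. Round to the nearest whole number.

88

Σ wᵢ·y = 20900×160 + 4300×762 + 19100×387 + 13300×894 + 18900×1180 + 26300×235 + 20200×1132 + 11400×945 + 21900×113 + 22000×1120
  = 115139100
Σ wᵢ·x = 1303895
Ratio = 115139100 / 1303895 = 88.303966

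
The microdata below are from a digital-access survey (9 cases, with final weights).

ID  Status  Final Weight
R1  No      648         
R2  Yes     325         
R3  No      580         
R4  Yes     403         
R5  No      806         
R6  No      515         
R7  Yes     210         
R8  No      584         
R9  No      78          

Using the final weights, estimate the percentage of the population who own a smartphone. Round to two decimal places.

22.61

Sum of weights for 'Yes' = 325 + 403 + 210 = 938
Total weight = 648 + 325 + 580 + 403 + 806 + 515 + 210 + 584 + 78 = 4149
Weighted proportion = 938 / 4149 = 0.22607857 → 22.607857%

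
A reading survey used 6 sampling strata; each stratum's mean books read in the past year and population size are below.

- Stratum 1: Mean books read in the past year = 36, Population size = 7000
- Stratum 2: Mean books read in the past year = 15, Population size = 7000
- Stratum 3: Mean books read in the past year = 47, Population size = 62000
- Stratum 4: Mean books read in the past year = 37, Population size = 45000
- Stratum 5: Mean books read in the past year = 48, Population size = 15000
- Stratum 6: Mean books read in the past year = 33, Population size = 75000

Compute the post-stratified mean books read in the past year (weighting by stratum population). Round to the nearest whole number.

39

Σ Nₕ·x̄ₕ = 8131000
Σ Nₕ = 7000 + 7000 + 62000 + 45000 + 15000 + 75000 = 211000
Overall mean = 8131000 / 211000 = 38.535545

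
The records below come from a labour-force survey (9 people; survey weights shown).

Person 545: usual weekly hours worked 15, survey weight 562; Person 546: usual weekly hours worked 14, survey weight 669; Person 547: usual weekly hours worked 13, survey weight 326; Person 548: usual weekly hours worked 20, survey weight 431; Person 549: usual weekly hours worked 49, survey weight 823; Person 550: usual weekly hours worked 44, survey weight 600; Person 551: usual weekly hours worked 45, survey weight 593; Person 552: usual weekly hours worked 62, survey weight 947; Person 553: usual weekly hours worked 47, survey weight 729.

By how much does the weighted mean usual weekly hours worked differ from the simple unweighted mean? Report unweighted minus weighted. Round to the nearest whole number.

Unweighted sum = 309
Unweighted mean = 309 / 9 = 34.333333
Weighted sum = 15×562 + 14×669 + 13×326 + 20×431 + 49×823 + 44×600 + 45×593 + 62×947 + 47×729
  = 217043
Sum of weights = 562 + 669 + 326 + 431 + 823 + 600 + 593 + 947 + 729 = 5680
Weighted mean = 217043 / 5680 = 38.211796
Difference (unweighted minus weighted) = -3.8784624

-4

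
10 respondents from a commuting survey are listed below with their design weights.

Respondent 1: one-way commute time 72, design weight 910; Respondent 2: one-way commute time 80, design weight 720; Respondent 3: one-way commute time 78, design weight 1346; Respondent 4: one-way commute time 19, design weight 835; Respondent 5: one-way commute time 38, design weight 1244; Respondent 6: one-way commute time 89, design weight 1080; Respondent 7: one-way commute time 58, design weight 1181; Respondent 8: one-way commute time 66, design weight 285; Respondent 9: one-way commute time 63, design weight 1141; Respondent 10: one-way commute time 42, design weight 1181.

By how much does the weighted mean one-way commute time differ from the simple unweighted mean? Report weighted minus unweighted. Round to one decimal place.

-0.4

Unweighted sum = 72 + 80 + 78 + 19 + 38 + 89 + 58 + 66 + 63 + 42 = 605
Unweighted mean = 605 / 10 = 60.5
Weighted sum = 596158
Sum of weights = 910 + 720 + 1346 + 835 + 1244 + 1080 + 1181 + 285 + 1141 + 1181 = 9923
Weighted mean = 596158 / 9923 = 60.078404
Difference (weighted minus unweighted) = -0.42159629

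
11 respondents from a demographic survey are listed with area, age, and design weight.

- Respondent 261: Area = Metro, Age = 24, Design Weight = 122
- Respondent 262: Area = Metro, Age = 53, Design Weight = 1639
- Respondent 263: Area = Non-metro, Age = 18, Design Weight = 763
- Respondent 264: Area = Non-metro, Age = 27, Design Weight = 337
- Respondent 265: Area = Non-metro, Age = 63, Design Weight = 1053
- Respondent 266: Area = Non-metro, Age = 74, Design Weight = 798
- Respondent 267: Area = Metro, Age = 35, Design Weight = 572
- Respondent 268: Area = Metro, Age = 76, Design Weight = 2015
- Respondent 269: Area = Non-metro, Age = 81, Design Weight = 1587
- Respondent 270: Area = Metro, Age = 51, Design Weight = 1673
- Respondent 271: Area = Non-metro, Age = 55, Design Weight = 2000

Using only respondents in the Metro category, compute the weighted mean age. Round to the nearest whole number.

58

Metro rows: 261, 262, 267, 268, 270
Weighted sum = 24×122 + 53×1639 + 35×572 + 76×2015 + 51×1673
  = 348278
Sum of weights = 6021
Weighted mean = 348278 / 6021 = 57.84388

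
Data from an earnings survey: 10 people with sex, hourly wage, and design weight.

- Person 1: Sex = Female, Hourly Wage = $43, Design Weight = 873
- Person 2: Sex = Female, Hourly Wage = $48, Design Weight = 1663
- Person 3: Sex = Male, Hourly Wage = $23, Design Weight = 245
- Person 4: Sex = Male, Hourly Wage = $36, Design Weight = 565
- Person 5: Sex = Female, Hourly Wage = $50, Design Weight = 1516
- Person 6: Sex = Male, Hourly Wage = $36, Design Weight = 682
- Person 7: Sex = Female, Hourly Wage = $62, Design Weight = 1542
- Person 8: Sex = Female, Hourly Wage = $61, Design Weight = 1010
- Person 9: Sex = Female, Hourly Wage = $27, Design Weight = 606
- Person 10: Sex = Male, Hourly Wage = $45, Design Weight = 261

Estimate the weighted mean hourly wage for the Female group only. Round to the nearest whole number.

51

Female rows: 1, 2, 5, 7, 8, 9
Weighted sum = 43×873 + 48×1663 + 50×1516 + 62×1542 + 61×1010 + 27×606
  = 37539 + 79824 + 75800 + 95604 + 61610 + 16362 = 366739
Sum of weights = 873 + 1663 + 1516 + 1542 + 1010 + 606 = 7210
Weighted mean = 366739 / 7210 = 50.865326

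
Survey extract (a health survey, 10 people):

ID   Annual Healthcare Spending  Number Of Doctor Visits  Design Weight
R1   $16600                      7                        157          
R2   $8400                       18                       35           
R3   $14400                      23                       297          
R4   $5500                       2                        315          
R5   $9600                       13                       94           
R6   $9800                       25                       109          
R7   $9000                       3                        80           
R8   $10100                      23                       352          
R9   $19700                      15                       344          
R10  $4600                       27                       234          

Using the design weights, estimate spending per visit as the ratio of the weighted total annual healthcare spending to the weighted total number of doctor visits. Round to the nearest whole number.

Σ wᵢ·y = 16600×157 + 8400×35 + 14400×297 + 5500×315 + 9600×94 + 9800×109 + 9000×80 + 10100×352 + 19700×344 + 4600×234
  = 2606200 + 294000 + 4276800 + 1732500 + 902400 + 1068200 + 720000 + 3555200 + 6776800 + 1076400 = 23008500
Σ wᵢ·x = 7×157 + 18×35 + 23×297 + 2×315 + 13×94 + 25×109 + 3×80 + 23×352 + 15×344 + 27×234
  = 1099 + 630 + 6831 + 630 + 1222 + 2725 + 240 + 8096 + 5160 + 6318 = 32951
Ratio = 23008500 / 32951 = 698.26409

698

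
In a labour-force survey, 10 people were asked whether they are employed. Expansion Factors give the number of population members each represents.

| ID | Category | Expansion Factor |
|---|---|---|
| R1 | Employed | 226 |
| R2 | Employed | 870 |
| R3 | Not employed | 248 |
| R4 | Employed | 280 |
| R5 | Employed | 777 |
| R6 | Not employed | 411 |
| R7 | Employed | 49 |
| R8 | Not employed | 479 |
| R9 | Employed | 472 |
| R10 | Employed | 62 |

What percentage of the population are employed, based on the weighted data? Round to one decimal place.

Sum of weights for 'Employed' = 226 + 870 + 280 + 777 + 49 + 472 + 62 = 2736
Total weight = 3874
Weighted proportion = 2736 / 3874 = 0.70624677 → 70.624677%

70.6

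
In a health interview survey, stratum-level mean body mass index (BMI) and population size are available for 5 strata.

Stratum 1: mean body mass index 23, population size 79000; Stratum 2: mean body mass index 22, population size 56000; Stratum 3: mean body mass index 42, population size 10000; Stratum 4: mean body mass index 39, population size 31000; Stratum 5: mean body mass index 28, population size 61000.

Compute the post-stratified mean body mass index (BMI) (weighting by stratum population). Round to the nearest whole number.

Σ Nₕ·x̄ₕ = 23×79000 + 22×56000 + 42×10000 + 39×31000 + 28×61000
  = 1817000 + 1232000 + 420000 + 1209000 + 1708000 = 6386000
Σ Nₕ = 237000
Overall mean = 6386000 / 237000 = 26.945148

27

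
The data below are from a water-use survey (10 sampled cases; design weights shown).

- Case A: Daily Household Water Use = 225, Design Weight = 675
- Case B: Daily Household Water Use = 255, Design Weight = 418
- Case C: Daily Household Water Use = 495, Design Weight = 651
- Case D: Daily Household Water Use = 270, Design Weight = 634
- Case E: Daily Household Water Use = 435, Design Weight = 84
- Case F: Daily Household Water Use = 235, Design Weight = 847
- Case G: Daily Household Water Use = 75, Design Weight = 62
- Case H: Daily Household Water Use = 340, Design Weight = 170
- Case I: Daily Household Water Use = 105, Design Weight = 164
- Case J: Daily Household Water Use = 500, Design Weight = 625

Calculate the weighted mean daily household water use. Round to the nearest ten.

320

Weighted sum = 225×675 + 255×418 + 495×651 + 270×634 + 435×84 + 235×847 + 75×62 + 340×170 + 105×164 + 500×625
  = 151875 + 106590 + 322245 + 171180 + 36540 + 199045 + 4650 + 57800 + 17220 + 312500 = 1379645
Sum of weights = 675 + 418 + 651 + 634 + 84 + 847 + 62 + 170 + 164 + 625 = 4330
Weighted mean = 1379645 / 4330 = 318.62471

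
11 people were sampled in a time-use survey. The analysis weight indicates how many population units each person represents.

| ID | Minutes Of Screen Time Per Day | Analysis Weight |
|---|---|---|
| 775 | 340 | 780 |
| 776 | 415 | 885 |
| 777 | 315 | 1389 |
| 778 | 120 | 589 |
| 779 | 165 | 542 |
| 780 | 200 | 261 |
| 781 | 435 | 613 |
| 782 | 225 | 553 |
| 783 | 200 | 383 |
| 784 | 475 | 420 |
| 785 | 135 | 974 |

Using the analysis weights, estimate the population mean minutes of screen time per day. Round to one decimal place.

281.6

Weighted sum = 340×780 + 415×885 + 315×1389 + 120×589 + 165×542 + 200×261 + 435×613 + 225×553 + 200×383 + 475×420 + 135×974
  = 2080990
Sum of weights = 780 + 885 + 1389 + 589 + 542 + 261 + 613 + 553 + 383 + 420 + 974 = 7389
Weighted mean = 2080990 / 7389 = 281.63351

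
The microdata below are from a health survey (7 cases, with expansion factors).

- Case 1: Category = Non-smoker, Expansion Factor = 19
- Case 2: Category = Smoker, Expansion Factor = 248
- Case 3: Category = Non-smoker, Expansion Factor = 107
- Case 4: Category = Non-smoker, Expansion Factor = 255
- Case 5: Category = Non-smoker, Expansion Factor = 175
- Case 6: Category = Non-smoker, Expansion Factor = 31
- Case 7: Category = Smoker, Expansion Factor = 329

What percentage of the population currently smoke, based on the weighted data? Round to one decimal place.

49.6

Sum of weights for 'Smoker' = 248 + 329 = 577
Total weight = 19 + 248 + 107 + 255 + 175 + 31 + 329 = 1164
Weighted proportion = 577 / 1164 = 0.49570447 → 49.570447%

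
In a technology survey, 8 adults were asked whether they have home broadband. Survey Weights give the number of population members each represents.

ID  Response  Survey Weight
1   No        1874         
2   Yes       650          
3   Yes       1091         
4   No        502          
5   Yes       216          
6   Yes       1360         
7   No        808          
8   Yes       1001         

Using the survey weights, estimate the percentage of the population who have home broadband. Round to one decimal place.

Sum of weights for 'Yes' = 650 + 1091 + 216 + 1360 + 1001 = 4318
Total weight = 1874 + 650 + 1091 + 502 + 216 + 1360 + 808 + 1001 = 7502
Weighted proportion = 4318 / 7502 = 0.57557985 → 57.557985%

57.6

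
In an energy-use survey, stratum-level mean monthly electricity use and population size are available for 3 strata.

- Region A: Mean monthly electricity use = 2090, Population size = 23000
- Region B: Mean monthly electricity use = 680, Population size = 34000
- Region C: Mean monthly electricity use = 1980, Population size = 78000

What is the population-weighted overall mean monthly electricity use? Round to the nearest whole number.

1671

Σ Nₕ·x̄ₕ = 2090×23000 + 680×34000 + 1980×78000
  = 48070000 + 23120000 + 154440000 = 225630000
Σ Nₕ = 23000 + 34000 + 78000 = 135000
Overall mean = 225630000 / 135000 = 1671.3333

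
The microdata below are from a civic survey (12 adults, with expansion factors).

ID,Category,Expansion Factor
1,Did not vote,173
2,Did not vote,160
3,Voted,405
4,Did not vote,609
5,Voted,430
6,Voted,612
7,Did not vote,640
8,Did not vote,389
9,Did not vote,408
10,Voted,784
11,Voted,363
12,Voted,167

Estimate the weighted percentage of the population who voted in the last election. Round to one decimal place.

Sum of weights for 'Voted' = 405 + 430 + 612 + 784 + 363 + 167 = 2761
Total weight = 173 + 160 + 405 + 609 + 430 + 612 + 640 + 389 + 408 + 784 + 363 + 167 = 5140
Weighted proportion = 2761 / 5140 = 0.53715953 → 53.715953%

53.7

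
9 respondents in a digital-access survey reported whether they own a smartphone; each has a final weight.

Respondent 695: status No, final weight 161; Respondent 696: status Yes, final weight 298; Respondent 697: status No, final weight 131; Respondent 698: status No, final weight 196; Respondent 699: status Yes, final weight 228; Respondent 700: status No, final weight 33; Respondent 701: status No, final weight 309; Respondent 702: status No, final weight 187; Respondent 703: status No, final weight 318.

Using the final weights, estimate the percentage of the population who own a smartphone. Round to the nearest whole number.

Sum of weights for 'Yes' = 298 + 228 = 526
Total weight = 161 + 298 + 131 + 196 + 228 + 33 + 309 + 187 + 318 = 1861
Weighted proportion = 526 / 1861 = 0.28264374 → 28.264374%

28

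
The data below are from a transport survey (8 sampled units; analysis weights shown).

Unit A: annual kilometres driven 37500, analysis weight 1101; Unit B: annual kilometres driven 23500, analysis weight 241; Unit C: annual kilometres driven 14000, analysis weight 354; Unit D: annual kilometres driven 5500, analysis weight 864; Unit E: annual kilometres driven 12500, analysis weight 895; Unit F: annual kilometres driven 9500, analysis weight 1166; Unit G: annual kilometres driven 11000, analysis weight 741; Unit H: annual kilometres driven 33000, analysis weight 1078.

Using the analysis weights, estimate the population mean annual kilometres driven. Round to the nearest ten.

19040

Weighted sum = 37500×1101 + 23500×241 + 14000×354 + 5500×864 + 12500×895 + 9500×1166 + 11000×741 + 33000×1078
  = 122648500
Sum of weights = 1101 + 241 + 354 + 864 + 895 + 1166 + 741 + 1078 = 6440
Weighted mean = 122648500 / 6440 = 19044.798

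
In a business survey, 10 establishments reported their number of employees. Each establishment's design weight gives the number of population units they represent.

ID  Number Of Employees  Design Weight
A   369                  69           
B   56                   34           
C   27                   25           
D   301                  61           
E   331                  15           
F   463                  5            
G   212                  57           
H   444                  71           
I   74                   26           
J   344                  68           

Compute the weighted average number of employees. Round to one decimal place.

Weighted sum = 369×69 + 56×34 + 27×25 + 301×61 + 331×15 + 463×5 + 212×57 + 444×71 + 74×26 + 344×68
  = 25461 + 1904 + 675 + 18361 + 4965 + 2315 + 12084 + 31524 + 1924 + 23392 = 122605
Sum of weights = 69 + 34 + 25 + 61 + 15 + 5 + 57 + 71 + 26 + 68 = 431
Weighted mean = 122605 / 431 = 284.46636

284.5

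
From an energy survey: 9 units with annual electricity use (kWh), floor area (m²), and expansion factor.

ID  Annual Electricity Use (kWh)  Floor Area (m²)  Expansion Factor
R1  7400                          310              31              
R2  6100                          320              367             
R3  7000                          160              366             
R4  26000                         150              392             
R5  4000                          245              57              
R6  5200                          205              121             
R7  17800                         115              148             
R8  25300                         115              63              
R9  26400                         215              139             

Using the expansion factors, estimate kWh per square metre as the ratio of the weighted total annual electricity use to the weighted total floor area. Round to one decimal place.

71.1

Σ wᵢ·y = 7400×31 + 6100×367 + 7000×366 + 26000×392 + 4000×57 + 5200×121 + 17800×148 + 25300×63 + 26400×139
  = 229400 + 2238700 + 2562000 + 10192000 + 228000 + 629200 + 2634400 + 1593900 + 3669600 = 23977200
Σ wᵢ·x = 337330
Ratio = 23977200 / 337330 = 71.079358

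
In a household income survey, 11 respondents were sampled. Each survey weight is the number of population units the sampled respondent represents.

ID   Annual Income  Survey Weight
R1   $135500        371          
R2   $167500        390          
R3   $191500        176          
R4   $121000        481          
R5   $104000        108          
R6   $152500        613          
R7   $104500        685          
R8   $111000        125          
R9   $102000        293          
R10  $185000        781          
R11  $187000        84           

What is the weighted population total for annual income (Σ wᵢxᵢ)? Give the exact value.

Weighted total = 135500×371 + 167500×390 + 191500×176 + 121000×481 + 104000×108 + 152500×613 + 104500×685 + 111000×125 + 102000×293 + 185000×781 + 187000×84
  = 50270500 + 65325000 + 33704000 + 58201000 + 11232000 + 93482500 + 71582500 + 13875000 + 29886000 + 144485000 + 15708000 = 587751500

587751500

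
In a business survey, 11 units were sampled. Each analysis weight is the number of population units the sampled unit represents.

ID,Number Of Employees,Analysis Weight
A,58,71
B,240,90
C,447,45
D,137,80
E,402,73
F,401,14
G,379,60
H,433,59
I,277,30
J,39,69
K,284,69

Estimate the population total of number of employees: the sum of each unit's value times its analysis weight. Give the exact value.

170637

Weighted total = 170637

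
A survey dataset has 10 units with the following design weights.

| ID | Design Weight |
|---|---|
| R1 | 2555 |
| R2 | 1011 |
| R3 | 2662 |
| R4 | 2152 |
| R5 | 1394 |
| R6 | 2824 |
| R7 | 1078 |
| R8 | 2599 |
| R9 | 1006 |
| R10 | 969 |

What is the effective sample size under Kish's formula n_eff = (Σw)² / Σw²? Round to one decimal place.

8.5

Σ wᵢ = 2555 + 1011 + 2662 + 2152 + 1394 + 2824 + 1078 + 2599 + 1006 + 969 = 18250
Σ wᵢ² = 6528025 + 1022121 + 7086244 + 4631104 + 1943236 + 7974976 + 1162084 + 6754801 + 1012036 + 938961 = 39053588
n_eff = 18250² / 39053588 = 333062500 / 39053588 = 8.5283457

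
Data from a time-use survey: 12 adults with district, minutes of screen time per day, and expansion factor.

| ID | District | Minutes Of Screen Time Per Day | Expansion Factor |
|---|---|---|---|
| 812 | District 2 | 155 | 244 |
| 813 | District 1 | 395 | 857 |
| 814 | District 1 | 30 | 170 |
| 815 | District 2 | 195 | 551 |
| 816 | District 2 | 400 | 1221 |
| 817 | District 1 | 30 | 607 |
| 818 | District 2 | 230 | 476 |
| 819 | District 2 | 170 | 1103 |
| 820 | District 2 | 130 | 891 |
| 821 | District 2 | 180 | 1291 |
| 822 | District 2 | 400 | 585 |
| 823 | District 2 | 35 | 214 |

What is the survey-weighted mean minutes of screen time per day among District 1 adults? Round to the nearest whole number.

221

District 1 rows: 813, 814, 817
Weighted sum = 395×857 + 30×170 + 30×607
  = 338515 + 5100 + 18210 = 361825
Sum of weights = 1634
Weighted mean = 361825 / 1634 = 221.43513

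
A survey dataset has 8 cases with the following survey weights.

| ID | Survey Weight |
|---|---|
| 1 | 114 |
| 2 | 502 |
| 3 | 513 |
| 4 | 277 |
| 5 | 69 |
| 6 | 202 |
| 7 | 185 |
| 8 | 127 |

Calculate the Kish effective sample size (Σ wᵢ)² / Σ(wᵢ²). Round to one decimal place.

5.6

Σ wᵢ = 114 + 502 + 513 + 277 + 69 + 202 + 185 + 127 = 1989
Σ wᵢ² = 12996 + 252004 + 263169 + 76729 + 4761 + 40804 + 34225 + 16129 = 700817
n_eff = 1989² / 700817 = 3956121 / 700817 = 5.6450129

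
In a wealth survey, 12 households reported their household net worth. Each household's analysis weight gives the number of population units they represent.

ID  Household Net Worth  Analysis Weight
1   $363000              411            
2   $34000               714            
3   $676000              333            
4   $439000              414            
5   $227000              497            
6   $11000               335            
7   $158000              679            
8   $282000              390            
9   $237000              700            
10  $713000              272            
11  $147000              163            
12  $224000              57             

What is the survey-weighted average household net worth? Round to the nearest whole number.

263979

Weighted sum = 363000×411 + 34000×714 + 676000×333 + 439000×414 + 227000×497 + 11000×335 + 158000×679 + 282000×390 + 237000×700 + 713000×272 + 147000×163 + 224000×57
  = 149193000 + 24276000 + 225108000 + 181746000 + 112819000 + 3685000 + 107282000 + 109980000 + 165900000 + 193936000 + 23961000 + 12768000 = 1310654000
Sum of weights = 411 + 714 + 333 + 414 + 497 + 335 + 679 + 390 + 700 + 272 + 163 + 57 = 4965
Weighted mean = 1310654000 / 4965 = 263978.65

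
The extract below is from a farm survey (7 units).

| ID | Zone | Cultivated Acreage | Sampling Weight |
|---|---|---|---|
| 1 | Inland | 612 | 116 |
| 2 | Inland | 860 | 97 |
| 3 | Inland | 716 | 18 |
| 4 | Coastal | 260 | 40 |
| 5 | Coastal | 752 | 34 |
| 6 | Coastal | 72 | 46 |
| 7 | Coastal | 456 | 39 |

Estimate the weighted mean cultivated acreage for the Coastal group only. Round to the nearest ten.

360

Coastal rows: 4, 5, 6, 7
Weighted sum = 260×40 + 752×34 + 72×46 + 456×39
  = 10400 + 25568 + 3312 + 17784 = 57064
Sum of weights = 40 + 34 + 46 + 39 = 159
Weighted mean = 57064 / 159 = 358.89308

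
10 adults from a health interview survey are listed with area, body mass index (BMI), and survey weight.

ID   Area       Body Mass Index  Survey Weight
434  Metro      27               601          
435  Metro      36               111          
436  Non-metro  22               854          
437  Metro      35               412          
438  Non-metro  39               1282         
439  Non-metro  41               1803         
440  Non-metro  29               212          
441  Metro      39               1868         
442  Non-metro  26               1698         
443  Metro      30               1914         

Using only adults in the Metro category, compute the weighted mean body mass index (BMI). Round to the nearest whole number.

Metro rows: 434, 435, 437, 441, 443
Weighted sum = 27×601 + 36×111 + 35×412 + 39×1868 + 30×1914
  = 16227 + 3996 + 14420 + 72852 + 57420 = 164915
Sum of weights = 601 + 111 + 412 + 1868 + 1914 = 4906
Weighted mean = 164915 / 4906 = 33.614961

34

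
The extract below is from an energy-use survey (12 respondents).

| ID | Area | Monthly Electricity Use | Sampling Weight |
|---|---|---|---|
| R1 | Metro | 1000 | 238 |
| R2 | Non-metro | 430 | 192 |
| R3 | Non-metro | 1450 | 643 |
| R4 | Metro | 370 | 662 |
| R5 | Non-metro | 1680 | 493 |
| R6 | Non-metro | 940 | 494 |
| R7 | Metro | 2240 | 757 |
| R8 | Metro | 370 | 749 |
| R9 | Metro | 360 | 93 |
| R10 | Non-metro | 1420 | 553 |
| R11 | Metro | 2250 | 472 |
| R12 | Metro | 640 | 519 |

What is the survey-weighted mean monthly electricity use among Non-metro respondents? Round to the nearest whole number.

1302

Non-metro rows: R2, R3, R5, R6, R10
Weighted sum = 430×192 + 1450×643 + 1680×493 + 940×494 + 1420×553
  = 3092770
Sum of weights = 192 + 643 + 493 + 494 + 553 = 2375
Weighted mean = 3092770 / 2375 = 1302.2189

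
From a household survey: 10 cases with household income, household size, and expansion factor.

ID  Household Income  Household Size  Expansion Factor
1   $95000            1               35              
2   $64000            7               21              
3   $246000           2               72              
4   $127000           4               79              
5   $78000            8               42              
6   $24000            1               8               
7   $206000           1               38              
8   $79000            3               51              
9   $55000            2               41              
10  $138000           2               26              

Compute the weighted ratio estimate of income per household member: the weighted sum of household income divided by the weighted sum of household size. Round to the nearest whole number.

Σ wᵢ·y = 95000×35 + 64000×21 + 246000×72 + 127000×79 + 78000×42 + 24000×8 + 206000×38 + 79000×51 + 55000×41 + 138000×26
  = 3325000 + 1344000 + 17712000 + 10033000 + 3276000 + 192000 + 7828000 + 4029000 + 2255000 + 3588000 = 53582000
Σ wᵢ·x = 1×35 + 7×21 + 2×72 + 4×79 + 8×42 + 1×8 + 1×38 + 3×51 + 2×41 + 2×26
  = 35 + 147 + 144 + 316 + 336 + 8 + 38 + 153 + 82 + 52 = 1311
Ratio = 53582000 / 1311 = 40871.091

40871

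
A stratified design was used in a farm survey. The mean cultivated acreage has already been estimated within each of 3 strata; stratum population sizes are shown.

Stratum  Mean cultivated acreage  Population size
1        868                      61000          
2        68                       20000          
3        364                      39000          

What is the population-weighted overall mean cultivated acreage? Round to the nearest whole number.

Σ Nₕ·x̄ₕ = 868×61000 + 68×20000 + 364×39000
  = 52948000 + 1360000 + 14196000 = 68504000
Σ Nₕ = 61000 + 20000 + 39000 = 120000
Overall mean = 68504000 / 120000 = 570.86667

571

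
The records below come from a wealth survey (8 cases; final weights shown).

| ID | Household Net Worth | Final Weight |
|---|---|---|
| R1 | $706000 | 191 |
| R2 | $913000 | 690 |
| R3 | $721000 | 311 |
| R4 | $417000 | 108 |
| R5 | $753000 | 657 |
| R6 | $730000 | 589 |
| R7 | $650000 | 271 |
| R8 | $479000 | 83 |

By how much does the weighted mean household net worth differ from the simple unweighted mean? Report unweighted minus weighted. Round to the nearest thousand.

-79000

Unweighted sum = 706000 + 913000 + 721000 + 417000 + 753000 + 730000 + 650000 + 479000 = 5369000
Unweighted mean = 5369000 / 8 = 671125
Weighted sum = 706000×191 + 913000×690 + 721000×311 + 417000×108 + 753000×657 + 730000×589 + 650000×271 + 479000×83
  = 134846000 + 629970000 + 224231000 + 45036000 + 494721000 + 429970000 + 176150000 + 39757000 = 2174681000
Sum of weights = 191 + 690 + 311 + 108 + 657 + 589 + 271 + 83 = 2900
Weighted mean = 2174681000 / 2900 = 749890
Difference (unweighted minus weighted) = -78765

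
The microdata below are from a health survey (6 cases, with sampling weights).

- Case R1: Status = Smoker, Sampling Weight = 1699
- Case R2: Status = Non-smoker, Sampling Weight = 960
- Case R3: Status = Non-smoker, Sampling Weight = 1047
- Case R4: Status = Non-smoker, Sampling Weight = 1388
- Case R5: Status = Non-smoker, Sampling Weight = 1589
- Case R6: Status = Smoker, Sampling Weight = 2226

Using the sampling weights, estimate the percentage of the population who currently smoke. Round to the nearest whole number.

44

Sum of weights for 'Smoker' = 1699 + 2226 = 3925
Total weight = 1699 + 960 + 1047 + 1388 + 1589 + 2226 = 8909
Weighted proportion = 3925 / 8909 = 0.44056572 → 44.056572%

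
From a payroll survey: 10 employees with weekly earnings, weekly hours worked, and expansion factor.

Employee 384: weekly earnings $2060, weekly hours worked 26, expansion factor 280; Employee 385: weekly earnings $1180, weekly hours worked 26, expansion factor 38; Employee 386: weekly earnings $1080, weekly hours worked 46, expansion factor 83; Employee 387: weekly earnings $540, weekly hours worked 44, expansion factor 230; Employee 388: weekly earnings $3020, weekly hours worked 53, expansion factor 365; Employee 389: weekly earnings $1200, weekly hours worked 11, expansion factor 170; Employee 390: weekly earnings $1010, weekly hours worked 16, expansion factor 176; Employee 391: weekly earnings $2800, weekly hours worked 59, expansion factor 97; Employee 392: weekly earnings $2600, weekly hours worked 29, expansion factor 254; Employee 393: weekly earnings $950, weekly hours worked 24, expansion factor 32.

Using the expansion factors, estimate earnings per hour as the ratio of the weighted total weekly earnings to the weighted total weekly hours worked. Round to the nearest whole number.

Σ wᵢ·y = 2060×280 + 1180×38 + 1080×83 + 540×230 + 3020×365 + 1200×170 + 1010×176 + 2800×97 + 2600×254 + 950×32
  = 576800 + 44840 + 89640 + 124200 + 1102300 + 204000 + 177760 + 271600 + 660400 + 30400 = 3281940
Σ wᵢ·x = 26×280 + 26×38 + 46×83 + 44×230 + 53×365 + 11×170 + 16×176 + 59×97 + 29×254 + 24×32
  = 60094
Ratio = 3281940 / 60094 = 54.613439

55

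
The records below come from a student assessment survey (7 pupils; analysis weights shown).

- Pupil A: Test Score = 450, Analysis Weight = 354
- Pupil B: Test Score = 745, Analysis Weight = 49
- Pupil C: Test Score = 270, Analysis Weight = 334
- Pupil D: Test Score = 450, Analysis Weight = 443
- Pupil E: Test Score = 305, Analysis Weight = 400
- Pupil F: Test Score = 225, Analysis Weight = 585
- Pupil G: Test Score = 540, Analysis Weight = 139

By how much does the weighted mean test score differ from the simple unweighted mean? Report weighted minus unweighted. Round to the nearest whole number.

-73

Unweighted sum = 450 + 745 + 270 + 450 + 305 + 225 + 540 = 2985
Unweighted mean = 2985 / 7 = 426.42857
Weighted sum = 450×354 + 745×49 + 270×334 + 450×443 + 305×400 + 225×585 + 540×139
  = 814020
Sum of weights = 354 + 49 + 334 + 443 + 400 + 585 + 139 = 2304
Weighted mean = 814020 / 2304 = 353.30729
Difference (weighted minus unweighted) = -73.12128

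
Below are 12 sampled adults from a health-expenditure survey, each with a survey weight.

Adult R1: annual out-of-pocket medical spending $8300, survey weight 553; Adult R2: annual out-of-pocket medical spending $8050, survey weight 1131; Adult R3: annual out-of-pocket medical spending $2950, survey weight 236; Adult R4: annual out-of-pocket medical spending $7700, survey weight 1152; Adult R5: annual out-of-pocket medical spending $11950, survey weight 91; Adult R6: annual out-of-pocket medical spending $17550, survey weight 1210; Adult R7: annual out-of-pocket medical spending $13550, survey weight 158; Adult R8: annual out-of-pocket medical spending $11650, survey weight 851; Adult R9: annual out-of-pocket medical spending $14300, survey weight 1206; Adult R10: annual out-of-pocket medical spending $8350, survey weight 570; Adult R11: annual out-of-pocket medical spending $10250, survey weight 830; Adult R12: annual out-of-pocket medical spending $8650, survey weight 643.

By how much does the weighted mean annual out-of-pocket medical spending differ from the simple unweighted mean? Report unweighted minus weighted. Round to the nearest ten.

-590

Unweighted sum = 8300 + 8050 + 2950 + 7700 + 11950 + 17550 + 13550 + 11650 + 14300 + 8350 + 10250 + 8650 = 123250
Unweighted mean = 123250 / 12 = 10270.833
Weighted sum = 8300×553 + 8050×1131 + 2950×236 + 7700×1152 + 11950×91 + 17550×1210 + 13550×158 + 11650×851 + 14300×1206 + 8350×570 + 10250×830 + 8650×643
  = 4589900 + 9104550 + 696200 + 8870400 + 1087450 + 21235500 + 2140900 + 9914150 + 17245800 + 4759500 + 8507500 + 5561950 = 93713800
Sum of weights = 8631
Weighted mean = 93713800 / 8631 = 10857.815
Difference (unweighted minus weighted) = -586.98152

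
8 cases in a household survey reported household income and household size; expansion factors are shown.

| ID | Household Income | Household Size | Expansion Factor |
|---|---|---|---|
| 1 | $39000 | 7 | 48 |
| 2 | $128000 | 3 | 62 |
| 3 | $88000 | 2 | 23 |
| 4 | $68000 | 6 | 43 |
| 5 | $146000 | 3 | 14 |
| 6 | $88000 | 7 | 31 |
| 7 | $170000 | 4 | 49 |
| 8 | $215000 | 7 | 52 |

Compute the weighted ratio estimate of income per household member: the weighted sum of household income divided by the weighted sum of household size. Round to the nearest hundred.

Σ wᵢ·y = 39000×48 + 128000×62 + 88000×23 + 68000×43 + 146000×14 + 88000×31 + 170000×49 + 215000×52
  = 1872000 + 7936000 + 2024000 + 2924000 + 2044000 + 2728000 + 8330000 + 11180000 = 39038000
Σ wᵢ·x = 7×48 + 3×62 + 2×23 + 6×43 + 3×14 + 7×31 + 4×49 + 7×52
  = 336 + 186 + 46 + 258 + 42 + 217 + 196 + 364 = 1645
Ratio = 39038000 / 1645 = 23731.307

23700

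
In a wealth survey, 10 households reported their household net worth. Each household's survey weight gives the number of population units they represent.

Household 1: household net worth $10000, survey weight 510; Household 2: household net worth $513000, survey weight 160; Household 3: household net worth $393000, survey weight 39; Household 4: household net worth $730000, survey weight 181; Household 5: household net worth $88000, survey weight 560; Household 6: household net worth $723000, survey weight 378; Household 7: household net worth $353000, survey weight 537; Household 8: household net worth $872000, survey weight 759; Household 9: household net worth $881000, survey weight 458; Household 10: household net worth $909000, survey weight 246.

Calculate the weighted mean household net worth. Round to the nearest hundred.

531800

Weighted sum = 10000×510 + 513000×160 + 393000×39 + 730000×181 + 88000×560 + 723000×378 + 353000×537 + 872000×759 + 881000×458 + 909000×246
  = 5100000 + 82080000 + 15327000 + 132130000 + 49280000 + 273294000 + 189561000 + 661848000 + 403498000 + 223614000 = 2035732000
Sum of weights = 3828
Weighted mean = 2035732000 / 3828 = 531800.42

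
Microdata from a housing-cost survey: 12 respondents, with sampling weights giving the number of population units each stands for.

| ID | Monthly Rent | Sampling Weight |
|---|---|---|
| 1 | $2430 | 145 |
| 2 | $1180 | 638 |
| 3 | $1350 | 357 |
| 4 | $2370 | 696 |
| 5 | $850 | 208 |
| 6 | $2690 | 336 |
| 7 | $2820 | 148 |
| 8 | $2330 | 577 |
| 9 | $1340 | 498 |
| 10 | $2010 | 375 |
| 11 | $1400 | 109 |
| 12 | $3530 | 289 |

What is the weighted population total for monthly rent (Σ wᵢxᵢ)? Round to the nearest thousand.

Weighted total = 2430×145 + 1180×638 + 1350×357 + 2370×696 + 850×208 + 2690×336 + 2820×148 + 2330×577 + 1340×498 + 2010×375 + 1400×109 + 3530×289
  = 352350 + 752840 + 481950 + 1649520 + 176800 + 903840 + 417360 + 1344410 + 667320 + 753750 + 152600 + 1020170 = 8672910

8673000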